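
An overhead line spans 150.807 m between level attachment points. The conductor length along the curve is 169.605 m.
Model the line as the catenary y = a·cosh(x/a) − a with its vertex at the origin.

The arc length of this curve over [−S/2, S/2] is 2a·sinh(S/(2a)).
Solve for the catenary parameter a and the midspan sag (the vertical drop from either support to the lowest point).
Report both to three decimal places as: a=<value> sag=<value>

a=88.776 sag=33.995

seed: a₀ = √(S³/(24(L−S))) = √(150.807³/(24·18.798)) = 87.190829
iter 1: u=0.864810  f(a)=+7.156e-01  f'(a)=-4.643e-01  a ← 87.190829 − (+7.156e-01/-4.643e-01) = 88.732018
iter 2: u=0.849789  f(a)=+1.941e-02  f'(a)=-4.394e-01  a ← 88.732018 − (+1.941e-02/-4.394e-01) = 88.776199
iter 3: u=0.849366  f(a)=+1.517e-05  f'(a)=-4.387e-01  a ← 88.776199 − (+1.517e-05/-4.387e-01) = 88.776234
iter 4: u=0.849366  f(a)=+9.322e-12  f'(a)=-4.387e-01  a ← 88.776234 − (+9.322e-12/-4.387e-01) = 88.776234
converged: |Δa| < 1e-12 after 4 iterations
sag = a·(cosh(S/(2a)) − 1) = 88.776234·(cosh(0.849366) − 1) = 33.994625
T_max/T_min = cosh(S/(2a)) = 1.382925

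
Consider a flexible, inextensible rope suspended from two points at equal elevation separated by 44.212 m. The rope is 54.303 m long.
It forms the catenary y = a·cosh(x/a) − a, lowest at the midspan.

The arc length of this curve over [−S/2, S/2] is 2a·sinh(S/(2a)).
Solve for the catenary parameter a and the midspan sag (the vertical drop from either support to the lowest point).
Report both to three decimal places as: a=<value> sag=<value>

seed: a₀ = √(S³/(24(L−S))) = √(44.212³/(24·10.091)) = 18.890242
iter 1: u=1.170234  f(a)=+7.139e-01  f'(a)=-1.222e+00  a ← 18.890242 − (+7.139e-01/-1.222e+00) = 19.474447
iter 2: u=1.135128  f(a)=+3.446e-02  f'(a)=-1.107e+00  a ← 19.474447 − (+3.446e-02/-1.107e+00) = 19.505583
iter 3: u=1.133317  f(a)=+8.928e-05  f'(a)=-1.101e+00  a ← 19.505583 − (+8.928e-05/-1.101e+00) = 19.505665
iter 4: u=1.133312  f(a)=+6.028e-10  f'(a)=-1.101e+00  a ← 19.505665 − (+6.028e-10/-1.101e+00) = 19.505665
iter 5: u=1.133312  f(a)=+7.105e-15  f'(a)=-1.101e+00  a ← 19.505665 − (+7.105e-15/-1.101e+00) = 19.505665
converged: |Δa| < 1e-12 after 5 iterations
sag = a·(cosh(S/(2a)) − 1) = 19.505665·(cosh(1.133312) − 1) = 13.925981
T_max/T_min = cosh(S/(2a)) = 1.713945

a=19.506 sag=13.926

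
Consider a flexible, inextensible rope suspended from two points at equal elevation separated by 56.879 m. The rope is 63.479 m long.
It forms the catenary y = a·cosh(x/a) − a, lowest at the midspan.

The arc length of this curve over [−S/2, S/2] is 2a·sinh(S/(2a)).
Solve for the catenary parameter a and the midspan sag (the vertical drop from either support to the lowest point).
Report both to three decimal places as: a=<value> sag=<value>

a=34.662 sag=12.336

seed: a₀ = √(S³/(24(L−S))) = √(56.879³/(24·6.600)) = 34.083983
iter 1: u=0.834395  f(a)=+2.336e-01  f'(a)=-4.149e-01  a ← 34.083983 − (+2.336e-01/-4.149e-01) = 34.646973
iter 2: u=0.820836  f(a)=+5.914e-03  f'(a)=-3.942e-01  a ← 34.646973 − (+5.914e-03/-3.942e-01) = 34.661977
iter 3: u=0.820481  f(a)=+4.008e-06  f'(a)=-3.936e-01  a ← 34.661977 − (+4.008e-06/-3.936e-01) = 34.661987
iter 4: u=0.820481  f(a)=+1.840e-12  f'(a)=-3.936e-01  a ← 34.661987 − (+1.840e-12/-3.936e-01) = 34.661987
converged: |Δa| < 1e-12 after 4 iterations
sag = a·(cosh(S/(2a)) − 1) = 34.661987·(cosh(0.820481) − 1) = 12.336409
T_max/T_min = cosh(S/(2a)) = 1.355906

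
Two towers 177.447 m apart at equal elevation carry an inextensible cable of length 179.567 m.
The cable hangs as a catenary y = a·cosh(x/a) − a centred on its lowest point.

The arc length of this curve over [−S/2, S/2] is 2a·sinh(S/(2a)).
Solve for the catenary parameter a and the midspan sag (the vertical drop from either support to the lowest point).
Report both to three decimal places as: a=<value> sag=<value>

seed: a₀ = √(S³/(24(L−S))) = √(177.447³/(24·2.120)) = 331.382401
iter 1: u=0.267738  f(a)=+7.611e-03  f'(a)=-1.289e-02  a ← 331.382401 − (+7.611e-03/-1.289e-02) = 331.973036
iter 2: u=0.267261  f(a)=+2.040e-05  f'(a)=-1.282e-02  a ← 331.973036 − (+2.040e-05/-1.282e-02) = 331.974628
iter 3: u=0.267260  f(a)=+1.473e-10  f'(a)=-1.282e-02  a ← 331.974628 − (+1.473e-10/-1.282e-02) = 331.974628
iter 4: u=0.267260  f(a)=-2.842e-14  f'(a)=-1.282e-02  a ← 331.974628 − (-2.842e-14/-1.282e-02) = 331.974628
converged: |Δa| < 1e-12 after 4 iterations
sag = a·(cosh(S/(2a)) − 1) = 331.974628·(cosh(0.267260) − 1) = 11.926856
T_max/T_min = cosh(S/(2a)) = 1.035927

a=331.975 sag=11.927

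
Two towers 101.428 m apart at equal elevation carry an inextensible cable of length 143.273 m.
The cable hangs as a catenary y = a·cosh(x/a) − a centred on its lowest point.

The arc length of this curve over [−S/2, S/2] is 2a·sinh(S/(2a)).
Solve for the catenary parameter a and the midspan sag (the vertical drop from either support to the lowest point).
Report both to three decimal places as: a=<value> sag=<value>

seed: a₀ = √(S³/(24(L−S))) = √(101.428³/(24·41.845)) = 32.233643
iter 1: u=1.573325  f(a)=+5.495e+00  f'(a)=-3.299e+00  a ← 32.233643 − (+5.495e+00/-3.299e+00) = 33.899539
iter 2: u=1.496009  f(a)=+4.547e-01  f'(a)=-2.773e+00  a ← 33.899539 − (+4.547e-01/-2.773e+00) = 34.063508
iter 3: u=1.488807  f(a)=+3.735e-03  f'(a)=-2.728e+00  a ← 34.063508 − (+3.735e-03/-2.728e+00) = 34.064877
iter 4: u=1.488747  f(a)=+2.565e-07  f'(a)=-2.728e+00  a ← 34.064877 − (+2.565e-07/-2.728e+00) = 34.064878
iter 5: u=1.488747  f(a)=+0.000e+00  f'(a)=-2.728e+00  a ← 34.064878 − (+0.000e+00/-2.728e+00) = 34.064878
converged: |Δa| < 1e-12 after 5 iterations
sag = a·(cosh(S/(2a)) − 1) = 34.064878·(cosh(1.488747) − 1) = 45.258536
T_max/T_min = cosh(S/(2a)) = 2.328598

a=34.065 sag=45.259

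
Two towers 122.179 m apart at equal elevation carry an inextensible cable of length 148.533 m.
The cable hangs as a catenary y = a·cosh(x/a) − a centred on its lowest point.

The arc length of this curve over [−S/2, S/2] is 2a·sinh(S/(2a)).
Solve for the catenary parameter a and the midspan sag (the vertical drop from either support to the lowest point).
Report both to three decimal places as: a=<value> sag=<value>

a=55.357 sag=37.271

seed: a₀ = √(S³/(24(L−S))) = √(122.179³/(24·26.354)) = 53.698970
iter 1: u=1.137629  f(a)=+1.759e+00  f'(a)=-1.115e+00  a ← 53.698970 − (+1.759e+00/-1.115e+00) = 55.277012
iter 2: u=1.105152  f(a)=+8.051e-02  f'(a)=-1.015e+00  a ← 55.277012 − (+8.051e-02/-1.015e+00) = 55.356359
iter 3: u=1.103568  f(a)=+1.866e-04  f'(a)=-1.010e+00  a ← 55.356359 − (+1.866e-04/-1.010e+00) = 55.356543
iter 4: u=1.103564  f(a)=+1.008e-09  f'(a)=-1.010e+00  a ← 55.356543 − (+1.008e-09/-1.010e+00) = 55.356543
iter 5: u=1.103564  f(a)=+2.842e-14  f'(a)=-1.010e+00  a ← 55.356543 − (+2.842e-14/-1.010e+00) = 55.356543
converged: |Δa| < 1e-12 after 5 iterations
sag = a·(cosh(S/(2a)) − 1) = 55.356543·(cosh(1.103564) − 1) = 37.270990
T_max/T_min = cosh(S/(2a)) = 1.673290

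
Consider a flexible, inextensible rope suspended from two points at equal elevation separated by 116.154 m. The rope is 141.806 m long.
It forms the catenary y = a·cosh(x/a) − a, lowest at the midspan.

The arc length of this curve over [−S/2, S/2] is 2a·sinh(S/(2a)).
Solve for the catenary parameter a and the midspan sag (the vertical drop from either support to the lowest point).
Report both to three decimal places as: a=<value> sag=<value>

seed: a₀ = √(S³/(24(L−S))) = √(116.154³/(24·25.652)) = 50.452770
iter 1: u=1.151116  f(a)=+1.754e+00  f'(a)=-1.158e+00  a ← 50.452770 − (+1.754e+00/-1.158e+00) = 51.967385
iter 2: u=1.117566  f(a)=+8.209e-02  f'(a)=-1.052e+00  a ← 51.967385 − (+8.209e-02/-1.052e+00) = 52.045414
iter 3: u=1.115891  f(a)=+1.993e-04  f'(a)=-1.047e+00  a ← 52.045414 − (+1.993e-04/-1.047e+00) = 52.045605
iter 4: u=1.115887  f(a)=+1.181e-09  f'(a)=-1.047e+00  a ← 52.045605 − (+1.181e-09/-1.047e+00) = 52.045605
iter 5: u=1.115887  f(a)=+2.842e-14  f'(a)=-1.047e+00  a ← 52.045605 − (+2.842e-14/-1.047e+00) = 52.045605
converged: |Δa| < 1e-12 after 5 iterations
sag = a·(cosh(S/(2a)) − 1) = 52.045605·(cosh(1.115887) − 1) = 35.908817
T_max/T_min = cosh(S/(2a)) = 1.689949

a=52.046 sag=35.909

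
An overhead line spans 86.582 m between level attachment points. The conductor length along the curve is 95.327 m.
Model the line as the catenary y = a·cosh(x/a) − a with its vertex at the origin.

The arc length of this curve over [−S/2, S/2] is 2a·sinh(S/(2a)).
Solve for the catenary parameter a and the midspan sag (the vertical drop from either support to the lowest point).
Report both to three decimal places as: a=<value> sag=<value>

seed: a₀ = √(S³/(24(L−S))) = √(86.582³/(24·8.745)) = 55.610384
iter 1: u=0.778470  f(a)=+2.688e-01  f'(a)=-3.340e-01  a ← 55.610384 − (+2.688e-01/-3.340e-01) = 56.415314
iter 2: u=0.767363  f(a)=+5.948e-03  f'(a)=-3.194e-01  a ← 56.415314 − (+5.948e-03/-3.194e-01) = 56.433940
iter 3: u=0.767109  f(a)=+3.058e-06  f'(a)=-3.190e-01  a ← 56.433940 − (+3.058e-06/-3.190e-01) = 56.433949
iter 4: u=0.767109  f(a)=+7.958e-13  f'(a)=-3.190e-01  a ← 56.433949 − (+7.958e-13/-3.190e-01) = 56.433949
converged: |Δa| < 1e-12 after 4 iterations
sag = a·(cosh(S/(2a)) − 1) = 56.433949·(cosh(0.767109) − 1) = 17.434852
T_max/T_min = cosh(S/(2a)) = 1.308943

a=56.434 sag=17.435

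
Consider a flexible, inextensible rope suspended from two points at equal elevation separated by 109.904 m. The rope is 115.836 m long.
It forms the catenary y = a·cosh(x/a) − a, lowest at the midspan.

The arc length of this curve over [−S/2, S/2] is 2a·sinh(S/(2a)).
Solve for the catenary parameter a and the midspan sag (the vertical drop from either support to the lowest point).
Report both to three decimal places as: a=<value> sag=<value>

seed: a₀ = √(S³/(24(L−S))) = √(109.904³/(24·5.932)) = 96.563735
iter 1: u=0.569075  f(a)=+9.680e-02  f'(a)=-1.269e-01  a ← 96.563735 − (+9.680e-02/-1.269e-01) = 97.326593
iter 2: u=0.564614  f(a)=+1.159e-03  f'(a)=-1.239e-01  a ← 97.326593 − (+1.159e-03/-1.239e-01) = 97.335951
iter 3: u=0.564560  f(a)=+1.707e-07  f'(a)=-1.238e-01  a ← 97.335951 − (+1.707e-07/-1.238e-01) = 97.335952
iter 4: u=0.564560  f(a)=+0.000e+00  f'(a)=-1.238e-01  a ← 97.335952 − (+0.000e+00/-1.238e-01) = 97.335952
converged: |Δa| < 1e-12 after 4 iterations
sag = a·(cosh(S/(2a)) − 1) = 97.335952·(cosh(0.564560) − 1) = 15.928262
T_max/T_min = cosh(S/(2a)) = 1.163642

a=97.336 sag=15.928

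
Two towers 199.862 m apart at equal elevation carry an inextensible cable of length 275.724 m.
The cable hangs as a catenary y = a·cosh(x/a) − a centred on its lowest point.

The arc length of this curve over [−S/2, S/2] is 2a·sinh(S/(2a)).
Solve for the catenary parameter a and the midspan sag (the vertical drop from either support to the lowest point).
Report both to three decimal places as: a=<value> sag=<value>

a=69.701 sag=84.779

seed: a₀ = √(S³/(24(L−S))) = √(199.862³/(24·75.862)) = 66.218232
iter 1: u=1.509116  f(a)=+9.122e+00  f'(a)=-2.857e+00  a ← 66.218232 − (+9.122e+00/-2.857e+00) = 69.410699
iter 2: u=1.439706  f(a)=+7.012e-01  f'(a)=-2.434e+00  a ← 69.410699 − (+7.012e-01/-2.434e+00) = 69.698830
iter 3: u=1.433754  f(a)=+4.905e-03  f'(a)=-2.400e+00  a ← 69.698830 − (+4.905e-03/-2.400e+00) = 69.700874
iter 4: u=1.433712  f(a)=+2.438e-07  f'(a)=-2.399e+00  a ← 69.700874 − (+2.438e-07/-2.399e+00) = 69.700874
iter 5: u=1.433712  f(a)=+5.684e-14  f'(a)=-2.399e+00  a ← 69.700874 − (+5.684e-14/-2.399e+00) = 69.700874
converged: |Δa| < 1e-12 after 5 iterations
sag = a·(cosh(S/(2a)) − 1) = 69.700874·(cosh(1.433712) − 1) = 84.779361
T_max/T_min = cosh(S/(2a)) = 2.216331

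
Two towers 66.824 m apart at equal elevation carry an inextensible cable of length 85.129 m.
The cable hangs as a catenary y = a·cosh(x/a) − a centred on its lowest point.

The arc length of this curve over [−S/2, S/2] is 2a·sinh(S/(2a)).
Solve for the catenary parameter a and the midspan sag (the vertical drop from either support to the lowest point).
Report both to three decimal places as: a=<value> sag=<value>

seed: a₀ = √(S³/(24(L−S))) = √(66.824³/(24·18.305)) = 26.062028
iter 1: u=1.282018  f(a)=+1.565e+00  f'(a)=-1.650e+00  a ← 26.062028 − (+1.565e+00/-1.650e+00) = 27.010460
iter 2: u=1.237002  f(a)=+8.946e-02  f'(a)=-1.466e+00  a ← 27.010460 − (+8.946e-02/-1.466e+00) = 27.071489
iter 3: u=1.234214  f(a)=+3.317e-04  f'(a)=-1.455e+00  a ← 27.071489 − (+3.317e-04/-1.455e+00) = 27.071717
iter 4: u=1.234203  f(a)=+4.599e-09  f'(a)=-1.455e+00  a ← 27.071717 − (+4.599e-09/-1.455e+00) = 27.071717
iter 5: u=1.234203  f(a)=-2.842e-14  f'(a)=-1.455e+00  a ← 27.071717 − (-2.842e-14/-1.455e+00) = 27.071717
converged: |Δa| < 1e-12 after 5 iterations
sag = a·(cosh(S/(2a)) − 1) = 27.071717·(cosh(1.234203) − 1) = 23.372455
T_max/T_min = cosh(S/(2a)) = 1.863353

a=27.072 sag=23.372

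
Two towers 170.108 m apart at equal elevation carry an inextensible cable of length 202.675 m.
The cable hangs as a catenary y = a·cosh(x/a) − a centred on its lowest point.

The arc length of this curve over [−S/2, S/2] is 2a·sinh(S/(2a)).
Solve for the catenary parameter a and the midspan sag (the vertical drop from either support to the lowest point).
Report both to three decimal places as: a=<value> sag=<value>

a=81.543 sag=48.528

seed: a₀ = √(S³/(24(L−S))) = √(170.108³/(24·32.567)) = 79.358346
iter 1: u=1.071771  f(a)=+1.922e+00  f'(a)=-9.190e-01  a ← 79.358346 − (+1.922e+00/-9.190e-01) = 81.450273
iter 2: u=1.044245  f(a)=+7.864e-02  f'(a)=-8.452e-01  a ← 81.450273 − (+7.864e-02/-8.452e-01) = 81.543314
iter 3: u=1.043053  f(a)=+1.440e-04  f'(a)=-8.421e-01  a ← 81.543314 − (+1.440e-04/-8.421e-01) = 81.543486
iter 4: u=1.043051  f(a)=+4.849e-10  f'(a)=-8.421e-01  a ← 81.543486 − (+4.849e-10/-8.421e-01) = 81.543486
iter 5: u=1.043051  f(a)=+2.842e-14  f'(a)=-8.421e-01  a ← 81.543486 − (+2.842e-14/-8.421e-01) = 81.543486
converged: |Δa| < 1e-12 after 5 iterations
sag = a·(cosh(S/(2a)) − 1) = 81.543486·(cosh(1.043051) − 1) = 48.528145
T_max/T_min = cosh(S/(2a)) = 1.595120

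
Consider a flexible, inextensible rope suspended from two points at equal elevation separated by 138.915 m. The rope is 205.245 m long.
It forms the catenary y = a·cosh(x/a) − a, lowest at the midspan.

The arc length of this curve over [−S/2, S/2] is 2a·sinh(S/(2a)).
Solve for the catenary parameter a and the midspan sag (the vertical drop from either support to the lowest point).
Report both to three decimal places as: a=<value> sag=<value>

seed: a₀ = √(S³/(24(L−S))) = √(138.915³/(24·66.330)) = 41.035818
iter 1: u=1.692607  f(a)=+1.018e+01  f'(a)=-4.259e+00  a ← 41.035818 − (+1.018e+01/-4.259e+00) = 43.425183
iter 2: u=1.599475  f(a)=+9.565e-01  f'(a)=-3.493e+00  a ← 43.425183 − (+9.565e-01/-3.493e+00) = 43.699029
iter 3: u=1.589452  f(a)=+1.039e-02  f'(a)=-3.417e+00  a ← 43.699029 − (+1.039e-02/-3.417e+00) = 43.702068
iter 4: u=1.589341  f(a)=+1.254e-06  f'(a)=-3.416e+00  a ← 43.702068 − (+1.254e-06/-3.416e+00) = 43.702069
iter 5: u=1.589341  f(a)=+2.842e-14  f'(a)=-3.416e+00  a ← 43.702069 − (+2.842e-14/-3.416e+00) = 43.702069
converged: |Δa| < 1e-12 after 5 iterations
sag = a·(cosh(S/(2a)) − 1) = 43.702069·(cosh(1.589341) − 1) = 67.838275
T_max/T_min = cosh(S/(2a)) = 2.552290

a=43.702 sag=67.838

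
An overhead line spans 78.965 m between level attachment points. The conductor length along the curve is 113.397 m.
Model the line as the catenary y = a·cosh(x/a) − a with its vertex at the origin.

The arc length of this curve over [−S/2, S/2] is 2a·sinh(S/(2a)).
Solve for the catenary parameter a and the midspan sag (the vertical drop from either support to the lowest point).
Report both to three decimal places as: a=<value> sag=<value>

seed: a₀ = √(S³/(24(L−S))) = √(78.965³/(24·34.432)) = 24.409856
iter 1: u=1.617482  f(a)=+4.795e+00  f'(a)=-3.632e+00  a ← 24.409856 − (+4.795e+00/-3.632e+00) = 25.730233
iter 2: u=1.534479  f(a)=+4.166e-01  f'(a)=-3.026e+00  a ← 25.730233 − (+4.166e-01/-3.026e+00) = 25.867904
iter 3: u=1.526312  f(a)=+3.804e-03  f'(a)=-2.971e+00  a ← 25.867904 − (+3.804e-03/-2.971e+00) = 25.869185
iter 4: u=1.526237  f(a)=+3.237e-07  f'(a)=-2.970e+00  a ← 25.869185 − (+3.237e-07/-2.970e+00) = 25.869185
iter 5: u=1.526237  f(a)=+2.842e-14  f'(a)=-2.970e+00  a ← 25.869185 − (+2.842e-14/-2.970e+00) = 25.869185
converged: |Δa| < 1e-12 after 5 iterations
sag = a·(cosh(S/(2a)) − 1) = 25.869185·(cosh(1.526237) − 1) = 36.452036
T_max/T_min = cosh(S/(2a)) = 2.409091

a=25.869 sag=36.452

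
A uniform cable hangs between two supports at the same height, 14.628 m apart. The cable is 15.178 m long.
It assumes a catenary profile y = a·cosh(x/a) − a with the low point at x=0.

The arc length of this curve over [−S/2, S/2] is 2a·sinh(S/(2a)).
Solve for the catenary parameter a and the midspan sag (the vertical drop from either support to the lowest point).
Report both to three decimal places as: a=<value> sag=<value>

a=15.485 sag=1.760

seed: a₀ = √(S³/(24(L−S))) = √(14.628³/(24·0.550)) = 15.398927
iter 1: u=0.474968  f(a)=+6.237e-03  f'(a)=-7.306e-02  a ← 15.398927 − (+6.237e-03/-7.306e-02) = 15.484301
iter 2: u=0.472349  f(a)=+5.225e-05  f'(a)=-7.184e-02  a ← 15.484301 − (+5.225e-05/-7.184e-02) = 15.485029
iter 3: u=0.472327  f(a)=+3.736e-09  f'(a)=-7.183e-02  a ← 15.485029 − (+3.736e-09/-7.183e-02) = 15.485029
iter 4: u=0.472327  f(a)=+3.553e-15  f'(a)=-7.183e-02  a ← 15.485029 − (+3.553e-15/-7.183e-02) = 15.485029
converged: |Δa| < 1e-12 after 4 iterations
sag = a·(cosh(S/(2a)) − 1) = 15.485029·(cosh(0.472327) − 1) = 1.759653
T_max/T_min = cosh(S/(2a)) = 1.113636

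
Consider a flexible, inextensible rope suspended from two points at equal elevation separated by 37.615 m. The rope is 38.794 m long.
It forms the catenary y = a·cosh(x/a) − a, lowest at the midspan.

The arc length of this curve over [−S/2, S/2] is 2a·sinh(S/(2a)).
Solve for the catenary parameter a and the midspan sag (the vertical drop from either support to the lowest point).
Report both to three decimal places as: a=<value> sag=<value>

seed: a₀ = √(S³/(24(L−S))) = √(37.615³/(24·1.179)) = 43.368967
iter 1: u=0.433663  f(a)=+1.114e-02  f'(a)=-5.540e-02  a ← 43.368967 − (+1.114e-02/-5.540e-02) = 43.569979
iter 2: u=0.431662  f(a)=+7.790e-05  f'(a)=-5.463e-02  a ← 43.569979 − (+7.790e-05/-5.463e-02) = 43.571405
iter 3: u=0.431648  f(a)=+3.871e-09  f'(a)=-5.462e-02  a ← 43.571405 − (+3.871e-09/-5.462e-02) = 43.571405
iter 4: u=0.431648  f(a)=+7.105e-15  f'(a)=-5.462e-02  a ← 43.571405 − (+7.105e-15/-5.462e-02) = 43.571405
converged: |Δa| < 1e-12 after 4 iterations
sag = a·(cosh(S/(2a)) − 1) = 43.571405·(cosh(0.431648) − 1) = 4.122525
T_max/T_min = cosh(S/(2a)) = 1.094615

a=43.571 sag=4.123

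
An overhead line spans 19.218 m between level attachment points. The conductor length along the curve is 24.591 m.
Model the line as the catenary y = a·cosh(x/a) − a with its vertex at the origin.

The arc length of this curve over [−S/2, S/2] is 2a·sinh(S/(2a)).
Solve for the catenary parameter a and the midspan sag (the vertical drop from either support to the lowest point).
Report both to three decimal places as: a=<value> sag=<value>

a=7.712 sag=6.802

seed: a₀ = √(S³/(24(L−S))) = √(19.218³/(24·5.373)) = 7.419049
iter 1: u=1.295179  f(a)=+4.691e-01  f'(a)=-1.706e+00  a ← 7.419049 − (+4.691e-01/-1.706e+00) = 7.693941
iter 2: u=1.248905  f(a)=+2.733e-02  f'(a)=-1.513e+00  a ← 7.693941 − (+2.733e-02/-1.513e+00) = 7.712008
iter 3: u=1.245979  f(a)=+1.055e-04  f'(a)=-1.501e+00  a ← 7.712008 − (+1.055e-04/-1.501e+00) = 7.712078
iter 4: u=1.245968  f(a)=+1.585e-09  f'(a)=-1.501e+00  a ← 7.712078 − (+1.585e-09/-1.501e+00) = 7.712078
iter 5: u=1.245968  f(a)=+0.000e+00  f'(a)=-1.501e+00  a ← 7.712078 − (+0.000e+00/-1.501e+00) = 7.712078
converged: |Δa| < 1e-12 after 5 iterations
sag = a·(cosh(S/(2a)) − 1) = 7.712078·(cosh(1.245968) − 1) = 6.801897
T_max/T_min = cosh(S/(2a)) = 1.881980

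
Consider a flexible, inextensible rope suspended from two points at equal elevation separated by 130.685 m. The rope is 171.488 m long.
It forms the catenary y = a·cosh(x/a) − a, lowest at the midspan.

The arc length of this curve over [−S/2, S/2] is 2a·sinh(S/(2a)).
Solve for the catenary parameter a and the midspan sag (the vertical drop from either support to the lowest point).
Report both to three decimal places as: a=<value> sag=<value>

seed: a₀ = √(S³/(24(L−S))) = √(130.685³/(24·40.803)) = 47.740498
iter 1: u=1.368702  f(a)=+3.997e+00  f'(a)=-2.052e+00  a ← 47.740498 − (+3.997e+00/-2.052e+00) = 49.688513
iter 2: u=1.315042  f(a)=+2.577e-01  f'(a)=-1.795e+00  a ← 49.688513 − (+2.577e-01/-1.795e+00) = 49.832053
iter 3: u=1.311254  f(a)=+1.234e-03  f'(a)=-1.778e+00  a ← 49.832053 − (+1.234e-03/-1.778e+00) = 49.832747
iter 4: u=1.311236  f(a)=+2.860e-08  f'(a)=-1.778e+00  a ← 49.832747 − (+2.860e-08/-1.778e+00) = 49.832747
iter 5: u=1.311236  f(a)=+0.000e+00  f'(a)=-1.778e+00  a ← 49.832747 − (+0.000e+00/-1.778e+00) = 49.832747
converged: |Δa| < 1e-12 after 5 iterations
sag = a·(cosh(S/(2a)) − 1) = 49.832747·(cosh(1.311236) − 1) = 49.340517
T_max/T_min = cosh(S/(2a)) = 1.990122

a=49.833 sag=49.341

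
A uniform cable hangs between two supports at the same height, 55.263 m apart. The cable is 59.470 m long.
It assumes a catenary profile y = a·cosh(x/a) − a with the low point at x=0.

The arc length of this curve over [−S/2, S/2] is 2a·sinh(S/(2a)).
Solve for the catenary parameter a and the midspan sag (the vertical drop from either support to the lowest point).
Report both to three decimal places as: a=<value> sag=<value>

a=41.343 sag=9.582

seed: a₀ = √(S³/(24(L−S))) = √(55.263³/(24·4.207)) = 40.884605
iter 1: u=0.675841  f(a)=+9.713e-02  f'(a)=-2.154e-01  a ← 40.884605 − (+9.713e-02/-2.154e-01) = 41.335637
iter 2: u=0.668467  f(a)=+1.631e-03  f'(a)=-2.082e-01  a ← 41.335637 − (+1.631e-03/-2.082e-01) = 41.343471
iter 3: u=0.668340  f(a)=+4.771e-07  f'(a)=-2.081e-01  a ← 41.343471 − (+4.771e-07/-2.081e-01) = 41.343473
iter 4: u=0.668340  f(a)=+4.263e-14  f'(a)=-2.081e-01  a ← 41.343473 − (+4.263e-14/-2.081e-01) = 41.343473
converged: |Δa| < 1e-12 after 4 iterations
sag = a·(cosh(S/(2a)) − 1) = 41.343473·(cosh(0.668340) − 1) = 9.582483
T_max/T_min = cosh(S/(2a)) = 1.231777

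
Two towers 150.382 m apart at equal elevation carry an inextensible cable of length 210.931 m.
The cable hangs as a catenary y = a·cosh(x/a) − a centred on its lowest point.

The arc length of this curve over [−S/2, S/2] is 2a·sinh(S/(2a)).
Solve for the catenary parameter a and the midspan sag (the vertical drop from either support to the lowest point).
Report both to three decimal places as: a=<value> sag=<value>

a=51.064 sag=66.113

seed: a₀ = √(S³/(24(L−S))) = √(150.382³/(24·60.549)) = 48.376526
iter 1: u=1.554287  f(a)=+7.749e+00  f'(a)=-3.163e+00  a ← 48.376526 − (+7.749e+00/-3.163e+00) = 50.826717
iter 2: u=1.479360  f(a)=+6.276e-01  f'(a)=-2.669e+00  a ← 50.826717 − (+6.276e-01/-2.669e+00) = 51.061848
iter 3: u=1.472548  f(a)=+4.919e-03  f'(a)=-2.628e+00  a ← 51.061848 − (+4.919e-03/-2.628e+00) = 51.063720
iter 4: u=1.472494  f(a)=+3.074e-07  f'(a)=-2.627e+00  a ← 51.063720 − (+3.074e-07/-2.627e+00) = 51.063720
iter 5: u=1.472494  f(a)=+5.684e-14  f'(a)=-2.627e+00  a ← 51.063720 − (+5.684e-14/-2.627e+00) = 51.063720
converged: |Δa| < 1e-12 after 5 iterations
sag = a·(cosh(S/(2a)) − 1) = 51.063720·(cosh(1.472494) − 1) = 66.113390
T_max/T_min = cosh(S/(2a)) = 2.294723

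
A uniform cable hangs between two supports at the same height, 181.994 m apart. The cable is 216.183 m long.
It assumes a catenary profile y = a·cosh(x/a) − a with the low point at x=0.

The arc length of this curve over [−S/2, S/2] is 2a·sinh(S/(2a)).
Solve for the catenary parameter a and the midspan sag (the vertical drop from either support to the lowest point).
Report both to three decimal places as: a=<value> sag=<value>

seed: a₀ = √(S³/(24(L−S))) = √(181.994³/(24·34.189)) = 85.711044
iter 1: u=1.061672  f(a)=+1.979e+00  f'(a)=-8.914e-01  a ← 85.711044 − (+1.979e+00/-8.914e-01) = 87.931539
iter 2: u=1.034862  f(a)=+7.953e-02  f'(a)=-8.211e-01  a ← 87.931539 − (+7.953e-02/-8.211e-01) = 88.028397
iter 3: u=1.033723  f(a)=+1.403e-04  f'(a)=-8.182e-01  a ← 88.028397 − (+1.403e-04/-8.182e-01) = 88.028568
iter 4: u=1.033721  f(a)=+4.382e-10  f'(a)=-8.182e-01  a ← 88.028568 − (+4.382e-10/-8.182e-01) = 88.028568
iter 5: u=1.033721  f(a)=+2.842e-14  f'(a)=-8.182e-01  a ← 88.028568 − (+2.842e-14/-8.182e-01) = 88.028568
converged: |Δa| < 1e-12 after 5 iterations
sag = a·(cosh(S/(2a)) − 1) = 88.028568·(cosh(1.033721) − 1) = 51.373014
T_max/T_min = cosh(S/(2a)) = 1.583595

a=88.029 sag=51.373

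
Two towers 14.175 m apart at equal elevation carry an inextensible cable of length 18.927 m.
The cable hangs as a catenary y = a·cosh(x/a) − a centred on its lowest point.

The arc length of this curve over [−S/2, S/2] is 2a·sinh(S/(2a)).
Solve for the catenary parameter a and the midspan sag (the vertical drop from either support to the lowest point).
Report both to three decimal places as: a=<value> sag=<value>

a=5.231 sag=5.582

seed: a₀ = √(S³/(24(L−S))) = √(14.175³/(24·4.752)) = 4.997361
iter 1: u=1.418248  f(a)=+5.015e-01  f'(a)=-2.313e+00  a ← 4.997361 − (+5.015e-01/-2.313e+00) = 5.214172
iter 2: u=1.359276  f(a)=+3.448e-02  f'(a)=-2.005e+00  a ← 5.214172 − (+3.448e-02/-2.005e+00) = 5.231372
iter 3: u=1.354807  f(a)=+1.896e-04  f'(a)=-1.983e+00  a ← 5.231372 − (+1.896e-04/-1.983e+00) = 5.231467
iter 4: u=1.354782  f(a)=+5.806e-09  f'(a)=-1.983e+00  a ← 5.231467 − (+5.806e-09/-1.983e+00) = 5.231467
iter 5: u=1.354782  f(a)=-3.553e-15  f'(a)=-1.983e+00  a ← 5.231467 − (-3.553e-15/-1.983e+00) = 5.231467
converged: |Δa| < 1e-12 after 5 iterations
sag = a·(cosh(S/(2a)) − 1) = 5.231467·(cosh(1.354782) − 1) = 5.581769
T_max/T_min = cosh(S/(2a)) = 2.066961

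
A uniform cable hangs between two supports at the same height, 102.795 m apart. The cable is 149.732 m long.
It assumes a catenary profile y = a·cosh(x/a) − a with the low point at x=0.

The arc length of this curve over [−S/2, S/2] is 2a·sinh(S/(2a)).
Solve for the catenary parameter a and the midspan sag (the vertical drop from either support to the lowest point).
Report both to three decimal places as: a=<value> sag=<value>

a=32.989 sag=48.823

seed: a₀ = √(S³/(24(L−S))) = √(102.795³/(24·46.937)) = 31.052366
iter 1: u=1.655188  f(a)=+6.865e+00  f'(a)=-3.937e+00  a ← 31.052366 − (+6.865e+00/-3.937e+00) = 32.796340
iter 2: u=1.567172  f(a)=+6.208e-01  f'(a)=-3.254e+00  a ← 32.796340 − (+6.208e-01/-3.254e+00) = 32.987121
iter 3: u=1.558108  f(a)=+6.191e-03  f'(a)=-3.189e+00  a ← 32.987121 − (+6.191e-03/-3.189e+00) = 32.989062
iter 4: u=1.558016  f(a)=+6.294e-07  f'(a)=-3.189e+00  a ← 32.989062 − (+6.294e-07/-3.189e+00) = 32.989062
iter 5: u=1.558016  f(a)=+2.842e-14  f'(a)=-3.189e+00  a ← 32.989062 − (+2.842e-14/-3.189e+00) = 32.989062
converged: |Δa| < 1e-12 after 5 iterations
sag = a·(cosh(S/(2a)) − 1) = 32.989062·(cosh(1.558016) − 1) = 48.822894
T_max/T_min = cosh(S/(2a)) = 2.479972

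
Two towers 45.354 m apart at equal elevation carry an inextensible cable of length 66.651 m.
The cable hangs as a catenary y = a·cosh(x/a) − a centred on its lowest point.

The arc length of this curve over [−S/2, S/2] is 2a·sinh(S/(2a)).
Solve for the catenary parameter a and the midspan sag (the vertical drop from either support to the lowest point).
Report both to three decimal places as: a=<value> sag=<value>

seed: a₀ = √(S³/(24(L−S))) = √(45.354³/(24·21.297)) = 13.510100
iter 1: u=1.678522  f(a)=+3.209e+00  f'(a)=-4.135e+00  a ← 13.510100 − (+3.209e+00/-4.135e+00) = 14.286234
iter 2: u=1.587332  f(a)=+2.974e-01  f'(a)=-3.401e+00  a ← 14.286234 − (+2.974e-01/-3.401e+00) = 14.373652
iter 3: u=1.577678  f(a)=+3.128e-03  f'(a)=-3.330e+00  a ← 14.373652 − (+3.128e-03/-3.330e+00) = 14.374591
iter 4: u=1.577575  f(a)=+3.541e-07  f'(a)=-3.330e+00  a ← 14.374591 − (+3.541e-07/-3.330e+00) = 14.374591
iter 5: u=1.577575  f(a)=+0.000e+00  f'(a)=-3.330e+00  a ← 14.374591 − (+0.000e+00/-3.330e+00) = 14.374591
converged: |Δa| < 1e-12 after 5 iterations
sag = a·(cosh(S/(2a)) − 1) = 14.374591·(cosh(1.577575) − 1) = 21.918905
T_max/T_min = cosh(S/(2a)) = 2.524837

a=14.375 sag=21.919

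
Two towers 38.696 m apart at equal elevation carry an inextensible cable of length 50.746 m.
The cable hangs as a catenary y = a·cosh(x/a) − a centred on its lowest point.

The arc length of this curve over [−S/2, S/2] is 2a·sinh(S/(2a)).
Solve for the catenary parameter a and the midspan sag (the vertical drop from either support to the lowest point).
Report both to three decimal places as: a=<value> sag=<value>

a=14.773 sag=14.587

seed: a₀ = √(S³/(24(L−S))) = √(38.696³/(24·12.050)) = 14.154677
iter 1: u=1.366898  f(a)=+1.177e+00  f'(a)=-2.043e+00  a ← 14.154677 − (+1.177e+00/-2.043e+00) = 14.730929
iter 2: u=1.313427  f(a)=+7.570e-02  f'(a)=-1.788e+00  a ← 14.730929 − (+7.570e-02/-1.788e+00) = 14.773274
iter 3: u=1.309662  f(a)=+3.607e-04  f'(a)=-1.771e+00  a ← 14.773274 − (+3.607e-04/-1.771e+00) = 14.773478
iter 4: u=1.309644  f(a)=+8.273e-09  f'(a)=-1.771e+00  a ← 14.773478 − (+8.273e-09/-1.771e+00) = 14.773478
iter 5: u=1.309644  f(a)=+0.000e+00  f'(a)=-1.771e+00  a ← 14.773478 − (+0.000e+00/-1.771e+00) = 14.773478
converged: |Δa| < 1e-12 after 5 iterations
sag = a·(cosh(S/(2a)) − 1) = 14.773478·(cosh(1.309644) − 1) = 14.587121
T_max/T_min = cosh(S/(2a)) = 1.987386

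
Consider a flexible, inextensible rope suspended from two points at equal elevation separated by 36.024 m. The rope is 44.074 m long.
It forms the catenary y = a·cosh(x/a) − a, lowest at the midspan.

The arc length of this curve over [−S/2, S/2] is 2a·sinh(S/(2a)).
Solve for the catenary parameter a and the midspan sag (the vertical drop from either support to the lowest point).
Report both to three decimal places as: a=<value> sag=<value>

a=16.052 sag=11.211

seed: a₀ = √(S³/(24(L−S))) = √(36.024³/(24·8.050)) = 15.555513
iter 1: u=1.157917  f(a)=+5.572e-01  f'(a)=-1.181e+00  a ← 15.555513 − (+5.572e-01/-1.181e+00) = 16.027494
iter 2: u=1.123819  f(a)=+2.637e-02  f'(a)=-1.071e+00  a ← 16.027494 − (+2.637e-02/-1.071e+00) = 16.052106
iter 3: u=1.122096  f(a)=+6.552e-05  f'(a)=-1.066e+00  a ← 16.052106 − (+6.552e-05/-1.066e+00) = 16.052167
iter 4: u=1.122091  f(a)=+4.069e-10  f'(a)=-1.066e+00  a ← 16.052167 − (+4.069e-10/-1.066e+00) = 16.052167
iter 5: u=1.122091  f(a)=+0.000e+00  f'(a)=-1.066e+00  a ← 16.052167 − (+0.000e+00/-1.066e+00) = 16.052167
converged: |Δa| < 1e-12 after 5 iterations
sag = a·(cosh(S/(2a)) − 1) = 16.052167·(cosh(1.122091) − 1) = 11.211388
T_max/T_min = cosh(S/(2a)) = 1.698435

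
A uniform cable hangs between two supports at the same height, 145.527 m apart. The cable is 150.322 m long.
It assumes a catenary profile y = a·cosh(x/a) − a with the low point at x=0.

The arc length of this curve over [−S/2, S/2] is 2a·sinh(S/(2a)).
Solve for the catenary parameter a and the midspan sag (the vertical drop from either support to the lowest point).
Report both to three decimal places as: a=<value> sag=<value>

seed: a₀ = √(S³/(24(L−S))) = √(145.527³/(24·4.795)) = 163.649785
iter 1: u=0.444629  f(a)=+4.762e-02  f'(a)=-5.977e-02  a ← 163.649785 − (+4.762e-02/-5.977e-02) = 164.446559
iter 2: u=0.442475  f(a)=+3.500e-04  f'(a)=-5.889e-02  a ← 164.446559 − (+3.500e-04/-5.889e-02) = 164.452502
iter 3: u=0.442459  f(a)=+1.922e-08  f'(a)=-5.889e-02  a ← 164.452502 − (+1.922e-08/-5.889e-02) = 164.452503
iter 4: u=0.442459  f(a)=+0.000e+00  f'(a)=-5.889e-02  a ← 164.452503 − (+0.000e+00/-5.889e-02) = 164.452503
converged: |Δa| < 1e-12 after 4 iterations
sag = a·(cosh(S/(2a)) − 1) = 164.452503·(cosh(0.442459) − 1) = 16.361771
T_max/T_min = cosh(S/(2a)) = 1.099492

a=164.453 sag=16.362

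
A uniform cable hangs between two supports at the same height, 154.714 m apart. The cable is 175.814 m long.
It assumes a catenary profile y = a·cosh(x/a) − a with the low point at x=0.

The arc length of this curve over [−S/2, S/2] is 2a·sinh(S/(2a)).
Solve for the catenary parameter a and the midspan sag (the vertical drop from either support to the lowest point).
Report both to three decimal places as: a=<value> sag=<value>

seed: a₀ = √(S³/(24(L−S))) = √(154.714³/(24·21.100)) = 85.516038
iter 1: u=0.904591  f(a)=+8.803e-01  f'(a)=-5.351e-01  a ← 85.516038 − (+8.803e-01/-5.351e-01) = 87.161299
iter 2: u=0.887515  f(a)=+2.605e-02  f'(a)=-5.038e-01  a ← 87.161299 − (+2.605e-02/-5.038e-01) = 87.212998
iter 3: u=0.886989  f(a)=+2.434e-05  f'(a)=-5.029e-01  a ← 87.212998 − (+2.434e-05/-5.029e-01) = 87.213046
iter 4: u=0.886989  f(a)=+2.129e-11  f'(a)=-5.029e-01  a ← 87.213046 − (+2.129e-11/-5.029e-01) = 87.213046
converged: |Δa| < 1e-12 after 4 iterations
sag = a·(cosh(S/(2a)) − 1) = 87.213046·(cosh(0.886989) − 1) = 36.616498
T_max/T_min = cosh(S/(2a)) = 1.419851

a=87.213 sag=36.616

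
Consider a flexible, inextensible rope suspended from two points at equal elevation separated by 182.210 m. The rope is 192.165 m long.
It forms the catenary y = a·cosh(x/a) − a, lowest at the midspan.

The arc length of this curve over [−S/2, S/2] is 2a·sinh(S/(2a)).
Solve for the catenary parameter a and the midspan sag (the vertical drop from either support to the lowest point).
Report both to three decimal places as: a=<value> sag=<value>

seed: a₀ = √(S³/(24(L−S))) = √(182.210³/(24·9.955)) = 159.122671
iter 1: u=0.572546  f(a)=+1.644e-01  f'(a)=-1.293e-01  a ← 159.122671 − (+1.644e-01/-1.293e-01) = 160.394749
iter 2: u=0.568005  f(a)=+1.993e-03  f'(a)=-1.262e-01  a ← 160.394749 − (+1.993e-03/-1.262e-01) = 160.410545
iter 3: u=0.567949  f(a)=+3.006e-07  f'(a)=-1.261e-01  a ← 160.410545 − (+3.006e-07/-1.261e-01) = 160.410547
iter 4: u=0.567949  f(a)=+0.000e+00  f'(a)=-1.261e-01  a ← 160.410547 − (+0.000e+00/-1.261e-01) = 160.410547
converged: |Δa| < 1e-12 after 4 iterations
sag = a·(cosh(S/(2a)) − 1) = 160.410547·(cosh(0.567949) − 1) = 26.574453
T_max/T_min = cosh(S/(2a)) = 1.165665

a=160.411 sag=26.574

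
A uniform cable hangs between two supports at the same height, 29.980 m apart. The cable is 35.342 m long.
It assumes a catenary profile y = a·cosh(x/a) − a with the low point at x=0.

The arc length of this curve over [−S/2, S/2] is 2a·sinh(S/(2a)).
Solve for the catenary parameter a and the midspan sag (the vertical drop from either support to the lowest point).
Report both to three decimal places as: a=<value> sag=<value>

seed: a₀ = √(S³/(24(L−S))) = √(29.980³/(24·5.362)) = 14.470329
iter 1: u=1.035913  f(a)=+2.952e-01  f'(a)=-8.237e-01  a ← 14.470329 − (+2.952e-01/-8.237e-01) = 14.828651
iter 2: u=1.010881  f(a)=+1.132e-02  f'(a)=-7.617e-01  a ← 14.828651 − (+1.132e-02/-7.617e-01) = 14.843512
iter 3: u=1.009869  f(a)=+1.812e-05  f'(a)=-7.592e-01  a ← 14.843512 − (+1.812e-05/-7.592e-01) = 14.843536
iter 4: u=1.009867  f(a)=+4.658e-11  f'(a)=-7.592e-01  a ← 14.843536 − (+4.658e-11/-7.592e-01) = 14.843536
iter 5: u=1.009867  f(a)=+0.000e+00  f'(a)=-7.592e-01  a ← 14.843536 − (+0.000e+00/-7.592e-01) = 14.843536
converged: |Δa| < 1e-12 after 5 iterations
sag = a·(cosh(S/(2a)) − 1) = 14.843536·(cosh(1.009867) − 1) = 8.234480
T_max/T_min = cosh(S/(2a)) = 1.554752

a=14.844 sag=8.234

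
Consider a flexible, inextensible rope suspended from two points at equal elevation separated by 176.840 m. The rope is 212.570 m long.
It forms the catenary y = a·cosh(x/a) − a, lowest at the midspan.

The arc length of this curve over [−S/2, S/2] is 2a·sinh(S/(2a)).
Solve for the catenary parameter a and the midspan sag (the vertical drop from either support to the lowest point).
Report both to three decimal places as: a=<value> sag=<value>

seed: a₀ = √(S³/(24(L−S))) = √(176.840³/(24·35.730)) = 80.306118
iter 1: u=1.101037  f(a)=+2.229e+00  f'(a)=-1.002e+00  a ← 80.306118 − (+2.229e+00/-1.002e+00) = 82.529885
iter 2: u=1.071369  f(a)=+9.595e-02  f'(a)=-9.179e-01  a ← 82.529885 − (+9.595e-02/-9.179e-01) = 82.634423
iter 3: u=1.070014  f(a)=+1.955e-04  f'(a)=-9.141e-01  a ← 82.634423 − (+1.955e-04/-9.141e-01) = 82.634637
iter 4: u=1.070011  f(a)=+8.148e-10  f'(a)=-9.141e-01  a ← 82.634637 − (+8.148e-10/-9.141e-01) = 82.634637
iter 5: u=1.070011  f(a)=+2.842e-14  f'(a)=-9.141e-01  a ← 82.634637 − (+2.842e-14/-9.141e-01) = 82.634637
converged: |Δa| < 1e-12 after 5 iterations
sag = a·(cosh(S/(2a)) − 1) = 82.634637·(cosh(1.070011) − 1) = 51.994425
T_max/T_min = cosh(S/(2a)) = 1.629209

a=82.635 sag=51.994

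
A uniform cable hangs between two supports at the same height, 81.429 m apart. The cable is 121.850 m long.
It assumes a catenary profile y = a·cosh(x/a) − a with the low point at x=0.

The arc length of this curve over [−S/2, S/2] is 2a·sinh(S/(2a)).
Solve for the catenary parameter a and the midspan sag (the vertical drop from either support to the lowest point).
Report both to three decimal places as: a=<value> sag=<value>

a=25.180 sag=40.743

seed: a₀ = √(S³/(24(L−S))) = √(81.429³/(24·40.421)) = 23.591715
iter 1: u=1.725797  f(a)=+6.464e+00  f'(a)=-4.562e+00  a ← 23.591715 − (+6.464e+00/-4.562e+00) = 25.008713
iter 2: u=1.628013  f(a)=+6.282e-01  f'(a)=-3.715e+00  a ← 25.008713 − (+6.282e-01/-3.715e+00) = 25.177823
iter 3: u=1.617078  f(a)=+7.343e-03  f'(a)=-3.628e+00  a ← 25.177823 − (+7.343e-03/-3.628e+00) = 25.179847
iter 4: u=1.616948  f(a)=+1.029e-06  f'(a)=-3.627e+00  a ← 25.179847 − (+1.029e-06/-3.627e+00) = 25.179847
iter 5: u=1.616948  f(a)=+1.421e-14  f'(a)=-3.627e+00  a ← 25.179847 − (+1.421e-14/-3.627e+00) = 25.179847
converged: |Δa| < 1e-12 after 5 iterations
sag = a·(cosh(S/(2a)) − 1) = 25.179847·(cosh(1.616948) − 1) = 40.743444
T_max/T_min = cosh(S/(2a)) = 2.618097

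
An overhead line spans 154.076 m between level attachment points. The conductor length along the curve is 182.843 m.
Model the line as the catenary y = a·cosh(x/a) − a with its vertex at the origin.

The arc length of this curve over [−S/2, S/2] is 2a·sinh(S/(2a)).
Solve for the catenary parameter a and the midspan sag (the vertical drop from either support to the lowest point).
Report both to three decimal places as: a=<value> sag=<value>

seed: a₀ = √(S³/(24(L−S))) = √(154.076³/(24·28.767)) = 72.786290
iter 1: u=1.058414  f(a)=+1.655e+00  f'(a)=-8.826e-01  a ← 72.786290 − (+1.655e+00/-8.826e-01) = 74.661336
iter 2: u=1.031833  f(a)=+6.611e-02  f'(a)=-8.134e-01  a ← 74.661336 − (+6.611e-02/-8.134e-01) = 74.742611
iter 3: u=1.030711  f(a)=+1.152e-04  f'(a)=-8.105e-01  a ← 74.742611 − (+1.152e-04/-8.105e-01) = 74.742753
iter 4: u=1.030709  f(a)=+3.512e-10  f'(a)=-8.105e-01  a ← 74.742753 − (+3.512e-10/-8.105e-01) = 74.742753
iter 5: u=1.030709  f(a)=-2.842e-14  f'(a)=-8.105e-01  a ← 74.742753 − (-2.842e-14/-8.105e-01) = 74.742753
converged: |Δa| < 1e-12 after 5 iterations
sag = a·(cosh(S/(2a)) − 1) = 74.742753·(cosh(1.030709) − 1) = 43.343528
T_max/T_min = cosh(S/(2a)) = 1.579903

a=74.743 sag=43.344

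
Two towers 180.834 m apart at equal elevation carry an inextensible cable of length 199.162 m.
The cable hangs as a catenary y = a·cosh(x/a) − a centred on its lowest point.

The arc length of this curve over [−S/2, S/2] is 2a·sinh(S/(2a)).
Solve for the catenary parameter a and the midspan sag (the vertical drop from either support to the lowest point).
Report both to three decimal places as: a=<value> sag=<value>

seed: a₀ = √(S³/(24(L−S))) = √(180.834³/(24·18.328)) = 115.946321
iter 1: u=0.779818  f(a)=+5.654e-01  f'(a)=-3.358e-01  a ← 115.946321 − (+5.654e-01/-3.358e-01) = 117.630136
iter 2: u=0.768655  f(a)=+1.255e-02  f'(a)=-3.210e-01  a ← 117.630136 − (+1.255e-02/-3.210e-01) = 117.669236
iter 3: u=0.768400  f(a)=+6.498e-06  f'(a)=-3.207e-01  a ← 117.669236 − (+6.498e-06/-3.207e-01) = 117.669256
iter 4: u=0.768400  f(a)=+1.791e-12  f'(a)=-3.207e-01  a ← 117.669256 − (+1.791e-12/-3.207e-01) = 117.669256
converged: |Δa| < 1e-12 after 4 iterations
sag = a·(cosh(S/(2a)) − 1) = 117.669256·(cosh(0.768400) − 1) = 36.481415
T_max/T_min = cosh(S/(2a)) = 1.310034

a=117.669 sag=36.481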